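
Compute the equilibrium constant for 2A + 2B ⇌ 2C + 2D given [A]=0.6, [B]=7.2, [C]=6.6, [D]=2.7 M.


Kc = [C]^2[D]^2/([A]^2[B]^2)
= (6.6^2 × 2.7^2)/(0.6^2 × 7.2^2)
= 317.5524/18.6624
= 17.02

17.02


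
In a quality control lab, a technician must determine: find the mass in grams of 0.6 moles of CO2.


M(CO2) = 44.01 g/mol
mass = n × M = 0.6 × 44.01 = 26.41 g

26.41 g


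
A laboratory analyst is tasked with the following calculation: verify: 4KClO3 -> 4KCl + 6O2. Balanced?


Equation: 4KClO3 -> 4KCl + 6O2
Check atoms: Cl: 4=4, K: 4=4, O: 12=12
Balanced

Yes, balanced


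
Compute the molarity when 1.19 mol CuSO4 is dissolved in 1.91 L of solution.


M = n/V = 1.19/1.91 = 0.623 mol/L

0.623 M


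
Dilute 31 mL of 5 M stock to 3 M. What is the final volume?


C1V1 = C2V2
5 × 31 = 3 × V2
V2 = 155/3 = 51.67 mL

51.67 mL


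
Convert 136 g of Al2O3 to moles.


M(Al2O3) = 101.96 g/mol
n = mass/M = 136/101.96 = 1.3339 mol

1.3339 mol


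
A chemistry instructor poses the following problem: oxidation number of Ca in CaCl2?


Group 2 metal: +2
Oxidation number: +2

+2


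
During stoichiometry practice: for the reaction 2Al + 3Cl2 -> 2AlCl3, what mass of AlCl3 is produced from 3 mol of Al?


Mole ratio AlCl3:Al = 2:2
n(AlCl3) = 3 × 2/2 = 3.000 mol
mass = 3.000 × 133.33 = 399.99 g

399.99 g


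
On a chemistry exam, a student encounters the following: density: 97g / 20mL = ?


ρ = mass/volume
= 97/20
= 4.85 g/mL

4.85 g/mL


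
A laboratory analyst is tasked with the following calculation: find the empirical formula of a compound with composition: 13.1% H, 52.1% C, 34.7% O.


Assume 100 g sample. Moles of each element:
  H: 13.1/1.008 = 12.996 mol
  C: 52.1/12.01 = 4.338 mol
  O: 34.7/16.0 = 2.169 mol
Divide by smallest (2.169):
  H: 12.996/2.169 = 5.99
  C: 4.338/2.169 = 2.0
  O: 2.169/2.169 = 1.0
Empirical formula: C2H6O

C2H6O


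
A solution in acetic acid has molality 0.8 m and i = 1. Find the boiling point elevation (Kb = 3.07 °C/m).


ΔTb = Kb × m × i
= 3.07 × 0.8 × 1
= 2.456 °C

2.456 °C


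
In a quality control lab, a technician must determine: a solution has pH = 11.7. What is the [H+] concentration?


[H+] = 10^(-pH) = 10^(-11.7)
= 2.0×10^-12 M

2.0×10^-12 M


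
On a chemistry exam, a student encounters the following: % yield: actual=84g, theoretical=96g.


% yield = actual/theoretical × 100
= 84/96 × 100
= 87.5%

87.5%


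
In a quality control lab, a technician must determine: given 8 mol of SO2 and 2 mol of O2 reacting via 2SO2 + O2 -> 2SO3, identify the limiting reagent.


Mole ratio available / coefficient:
  SO2: 8/2 = 4.000
  O2: 2/1 = 2.000
Smaller ratio is limiting.

O2


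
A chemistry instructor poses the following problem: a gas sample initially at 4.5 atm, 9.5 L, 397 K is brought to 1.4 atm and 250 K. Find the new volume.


P1V1/T1 = P2V2/T2
V2 = P1V1T2/(T1P2)
= 4.5×9.5×250/(397×1.4)
= 19.229 L

19.229 L


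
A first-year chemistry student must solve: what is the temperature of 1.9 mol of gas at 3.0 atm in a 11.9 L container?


PV = nRT  (R = 0.08206 L·atm/(mol·K))
T = PV/(nR) = 3.0×11.9/(1.9×0.08206)
= 35.70/0.155914
= 228.97 K

228.97 K


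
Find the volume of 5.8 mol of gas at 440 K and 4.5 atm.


PV = nRT  (R = 0.08206 L·atm/(mol·K))
V = nRT/P = 5.8×0.08206×440/4.5
= 46.537 L

46.537 L


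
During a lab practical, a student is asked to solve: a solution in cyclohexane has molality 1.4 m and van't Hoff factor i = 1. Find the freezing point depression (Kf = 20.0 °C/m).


ΔTf = Kf × m × i
= 20.0 × 1.4 × 1
= 28.0 °C

28.0 °C


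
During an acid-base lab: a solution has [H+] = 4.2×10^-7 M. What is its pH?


pH = -log10([H+]) = -log10(4.2×10^-7)
= 7 - log10(4.2)
= 7 - 0.62
= 6.38

6.38


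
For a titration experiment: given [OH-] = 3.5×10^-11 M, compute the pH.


pOH = -log10([OH-]) = -log10(3.5×10^-11)
= 11 - log10(3.5) = 10.46
pH = 14 - pOH = 14 - 10.46 = 3.54

3.54


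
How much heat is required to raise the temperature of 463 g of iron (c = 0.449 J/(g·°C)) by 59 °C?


q = mcΔT = 463 × 0.449 × 59
= 12265.33 J

12265.33 J


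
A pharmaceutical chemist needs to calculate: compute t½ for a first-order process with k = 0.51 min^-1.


t½ = ln2/k = 0.693147/(0.51 min^-1)
= 1.359 min

1.359 min


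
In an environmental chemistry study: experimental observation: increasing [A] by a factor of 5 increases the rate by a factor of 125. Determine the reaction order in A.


rate ∝ [A]^n
5^n = 125 → n = 3
Order in A: 3

3


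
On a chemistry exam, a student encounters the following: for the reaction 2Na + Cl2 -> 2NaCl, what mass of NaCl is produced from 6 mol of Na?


Mole ratio NaCl:Na = 2:2
n(NaCl) = 6 × 2/2 = 6.000 mol
mass = 6.000 × 58.44 = 350.64 g

350.64 g


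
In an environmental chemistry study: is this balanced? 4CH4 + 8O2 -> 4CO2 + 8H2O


Equation: 4CH4 + 8O2 -> 4CO2 + 8H2O
Check atoms: C: 4=4, H: 16=16, O: 16=16
Balanced

Yes, balanced


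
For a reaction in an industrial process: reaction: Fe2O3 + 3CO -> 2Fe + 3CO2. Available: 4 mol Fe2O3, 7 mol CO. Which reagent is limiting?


Mole ratio available / coefficient:
  Fe2O3: 4/1 = 4.000
  CO: 7/3 = 2.333
Smaller ratio is limiting.

CO


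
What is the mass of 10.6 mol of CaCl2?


M(CaCl2) = 110.98 g/mol
mass = n × M = 10.6 × 110.98 = 1176.39 g

1176.39 g


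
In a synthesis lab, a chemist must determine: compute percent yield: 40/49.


% yield = actual/theoretical × 100
= 40/49 × 100
= 81.63%

81.63%


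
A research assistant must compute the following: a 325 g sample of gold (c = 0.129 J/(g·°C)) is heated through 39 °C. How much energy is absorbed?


q = mcΔT = 325 × 0.129 × 39
= 1635.08 J

1635.08 J


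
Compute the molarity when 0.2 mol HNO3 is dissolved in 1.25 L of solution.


M = n/V = 0.2/1.25 = 0.160 mol/L

0.160 M


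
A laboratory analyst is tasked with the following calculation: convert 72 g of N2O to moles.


M(N2O) = 44.02 g/mol
n = mass/M = 72/44.02 = 1.6356 mol

1.6356 mol


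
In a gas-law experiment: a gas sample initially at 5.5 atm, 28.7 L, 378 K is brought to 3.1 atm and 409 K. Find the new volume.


P1V1/T1 = P2V2/T2
V2 = P1V1T2/(T1P2)
= 5.5×28.7×409/(378×3.1)
= 55.095 L

55.095 L


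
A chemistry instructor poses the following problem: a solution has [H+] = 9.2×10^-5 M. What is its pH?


pH = -log10([H+]) = -log10(9.2×10^-5)
= 5 - log10(9.2)
= 5 - 0.96
= 4.04

4.04


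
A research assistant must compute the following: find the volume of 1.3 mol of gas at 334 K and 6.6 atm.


PV = nRT  (R = 0.08206 L·atm/(mol·K))
V = nRT/P = 1.3×0.08206×334/6.6
= 5.399 L

5.399 L


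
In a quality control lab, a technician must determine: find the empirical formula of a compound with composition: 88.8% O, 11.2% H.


Assume 100 g sample. Moles of each element:
  O: 88.8/16.0 = 5.55 mol
  H: 11.2/1.008 = 11.111 mol
Divide by smallest (5.55):
  O: 5.55/5.55 = 1.0
  H: 11.111/5.55 = 2.0
Empirical formula: H2O

H2O


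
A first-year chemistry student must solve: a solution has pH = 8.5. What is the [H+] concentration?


[H+] = 10^(-pH) = 10^(-8.5)
= 3.16×10^-9 M

3.16×10^-9 M


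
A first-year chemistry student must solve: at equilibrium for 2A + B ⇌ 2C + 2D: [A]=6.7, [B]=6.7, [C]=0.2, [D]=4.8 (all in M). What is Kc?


Kc = [C]^2[D]^2/([A]^2[B])
= (0.2^2 × 4.8^2)/(6.7^2 × 6.7^1)
= 0.9216/300.763
= 0.003064

0.003064


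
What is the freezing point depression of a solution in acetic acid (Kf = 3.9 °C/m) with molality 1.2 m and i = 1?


ΔTf = Kf × m × i
= 3.9 × 1.2 × 1
= 4.68 °C

4.68 °C


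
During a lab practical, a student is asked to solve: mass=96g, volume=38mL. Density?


ρ = mass/volume
= 96/38
= 2.526 g/mL

2.526 g/mL


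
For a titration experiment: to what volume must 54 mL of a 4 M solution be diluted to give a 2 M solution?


C1V1 = C2V2
4 × 54 = 2 × V2
V2 = 216/2 = 108.0 mL

108.0 mL


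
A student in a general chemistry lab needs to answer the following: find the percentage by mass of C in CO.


M(CO) = 1×12.01 + 1×16.0 = 28.01 g/mol
Mass of C = 1 × 12.01 = 12.01 g/mol
% C = 12.01/28.01 × 100 = 42.88%

42.88%


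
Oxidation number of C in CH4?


x + 4(+1) = 0, so x = -4
Oxidation number: -4

-4


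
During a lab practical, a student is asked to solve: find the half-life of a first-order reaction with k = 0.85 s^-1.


t½ = ln2/k = 0.693147/(0.85 s^-1)
= 0.8155 s

0.8155 s


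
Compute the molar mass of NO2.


M(NO2) = 1×14.01 + 2×16.0
= 14.01 + 32.0
= 46.01 g/mol

46.01 g/mol


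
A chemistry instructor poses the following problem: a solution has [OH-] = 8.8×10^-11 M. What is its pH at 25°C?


pOH = -log10([OH-]) = -log10(8.8×10^-11)
= 11 - log10(8.8) = 10.06
pH = 14 - pOH = 14 - 10.06 = 3.94

3.94


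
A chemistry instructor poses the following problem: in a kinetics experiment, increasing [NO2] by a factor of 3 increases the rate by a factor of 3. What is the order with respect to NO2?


rate ∝ [NO2]^n
3^n = 3 → n = 1
Order in NO2: 1

1


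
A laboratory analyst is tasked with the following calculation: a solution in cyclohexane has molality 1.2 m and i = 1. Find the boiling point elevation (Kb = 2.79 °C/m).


ΔTb = Kb × m × i
= 2.79 × 1.2 × 1
= 3.348 °C

3.348 °C


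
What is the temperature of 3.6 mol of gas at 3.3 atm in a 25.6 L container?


PV = nRT  (R = 0.08206 L·atm/(mol·K))
T = PV/(nR) = 3.3×25.6/(3.6×0.08206)
= 84.48/0.295416
= 285.97 K

285.97 K


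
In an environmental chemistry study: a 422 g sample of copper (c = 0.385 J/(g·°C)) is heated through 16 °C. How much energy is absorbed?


q = mcΔT = 422 × 0.385 × 16
= 2599.52 J

2599.52 J


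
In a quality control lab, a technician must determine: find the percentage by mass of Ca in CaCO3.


M(CaCO3) = 1×40.08 + 1×12.01 + 3×16.0 = 100.09 g/mol
Mass of Ca = 1 × 40.08 = 40.08 g/mol
% Ca = 40.08/100.09 × 100 = 40.04%

40.04%


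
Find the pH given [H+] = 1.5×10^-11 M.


pH = -log10([H+]) = -log10(1.5×10^-11)
= 11 - log10(1.5)
= 11 - 0.18
= 10.82

10.82


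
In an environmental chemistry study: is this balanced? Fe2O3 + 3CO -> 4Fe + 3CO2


Equation: Fe2O3 + 3CO -> 4Fe + 3CO2
Check atoms: C: 3=3, Fe: 2≠4, O: 6=6
Not balanced

No, not balanced


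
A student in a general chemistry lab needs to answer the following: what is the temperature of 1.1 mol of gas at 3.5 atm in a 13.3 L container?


PV = nRT  (R = 0.08206 L·atm/(mol·K))
T = PV/(nR) = 3.5×13.3/(1.1×0.08206)
= 46.55/0.090266
= 515.70 K

515.70 K


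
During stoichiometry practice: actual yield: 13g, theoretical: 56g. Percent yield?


% yield = actual/theoretical × 100
= 13/56 × 100
= 23.21%

23.21%


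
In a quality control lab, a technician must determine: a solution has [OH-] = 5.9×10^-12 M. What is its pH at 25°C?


pOH = -log10([OH-]) = -log10(5.9×10^-12)
= 12 - log10(5.9) = 11.23
pH = 14 - pOH = 14 - 11.23 = 2.77

2.77


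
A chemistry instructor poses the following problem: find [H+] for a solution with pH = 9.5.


[H+] = 10^(-pH) = 10^(-9.5)
= 3.16×10^-10 M

3.16×10^-10 M


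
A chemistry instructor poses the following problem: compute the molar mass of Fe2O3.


M(Fe2O3) = 2×55.85 + 3×16.0
= 111.7 + 48.0
= 159.7 g/mol

159.7 g/mol


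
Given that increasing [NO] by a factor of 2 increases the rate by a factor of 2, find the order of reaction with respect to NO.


rate ∝ [NO]^n
2^n = 2 → n = 1
Order in NO: 1

1


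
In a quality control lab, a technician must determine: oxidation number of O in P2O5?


O is usually -2
Oxidation number: -2

-2


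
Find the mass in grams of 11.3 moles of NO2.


M(NO2) = 46.01 g/mol
mass = n × M = 11.3 × 46.01 = 519.91 g

519.91 g


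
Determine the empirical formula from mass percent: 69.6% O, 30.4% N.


Assume 100 g sample. Moles of each element:
  O: 69.6/16.0 = 4.35 mol
  N: 30.4/14.01 = 2.17 mol
Divide by smallest (2.17):
  O: 4.35/2.17 = 2.0
  N: 2.17/2.17 = 1.0
Empirical formula: NO2

NO2


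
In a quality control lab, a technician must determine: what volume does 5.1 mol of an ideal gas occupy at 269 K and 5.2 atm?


PV = nRT  (R = 0.08206 L·atm/(mol·K))
V = nRT/P = 5.1×0.08206×269/5.2
= 21.65 L

21.65 L


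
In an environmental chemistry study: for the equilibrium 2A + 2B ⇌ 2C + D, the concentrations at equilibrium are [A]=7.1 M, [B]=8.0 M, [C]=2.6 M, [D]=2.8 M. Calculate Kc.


Kc = [C]^2[D]/([A]^2[B]^2)
= (2.6^2 × 2.8^1)/(7.1^2 × 8.0^2)
= 18.928/3226.24
= 0.005867

0.005867


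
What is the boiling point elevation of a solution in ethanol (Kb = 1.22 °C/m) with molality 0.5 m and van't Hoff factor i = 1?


ΔTb = Kb × m × i
= 1.22 × 0.5 × 1
= 0.61 °C

0.61 °C


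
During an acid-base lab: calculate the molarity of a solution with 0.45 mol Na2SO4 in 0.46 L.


M = n/V = 0.45/0.46 = 0.978 mol/L

0.978 M


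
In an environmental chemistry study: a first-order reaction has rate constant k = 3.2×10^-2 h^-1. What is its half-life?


t½ = ln2/k = 0.693147/(3.2×10^-2 h^-1)
= 21.66 h

21.66 h


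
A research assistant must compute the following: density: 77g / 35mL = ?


ρ = mass/volume
= 77/35
= 2.2 g/mL

2.2 g/mL


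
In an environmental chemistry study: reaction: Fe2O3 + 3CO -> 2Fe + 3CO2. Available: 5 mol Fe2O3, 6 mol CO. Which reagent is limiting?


Mole ratio available / coefficient:
  Fe2O3: 5/1 = 5.000
  CO: 6/3 = 2.000
Smaller ratio is limiting.

CO


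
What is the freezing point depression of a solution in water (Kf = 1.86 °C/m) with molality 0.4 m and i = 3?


ΔTf = Kf × m × i
= 1.86 × 0.4 × 3
= 2.232 °C

2.232 °C


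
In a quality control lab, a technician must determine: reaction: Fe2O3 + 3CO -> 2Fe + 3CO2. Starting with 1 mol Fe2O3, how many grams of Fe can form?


Mole ratio Fe:Fe2O3 = 2:1
n(Fe) = 1 × 2/1 = 2.000 mol
mass = 2.000 × 55.85 = 111.7 g

111.7 g


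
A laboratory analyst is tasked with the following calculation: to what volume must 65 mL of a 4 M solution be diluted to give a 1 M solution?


C1V1 = C2V2
4 × 65 = 1 × V2
V2 = 260/1 = 260.0 mL

260.0 mL


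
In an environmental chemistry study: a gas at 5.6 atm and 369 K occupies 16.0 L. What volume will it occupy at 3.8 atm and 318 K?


P1V1/T1 = P2V2/T2
V2 = P1V1T2/(T1P2)
= 5.6×16.0×318/(369×3.8)
= 20.32 L

20.32 L


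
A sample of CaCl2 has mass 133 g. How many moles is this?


M(CaCl2) = 110.98 g/mol
n = mass/M = 133/110.98 = 1.1984 mol

1.1984 mol


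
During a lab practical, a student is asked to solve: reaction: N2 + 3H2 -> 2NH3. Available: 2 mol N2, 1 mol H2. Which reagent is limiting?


Mole ratio available / coefficient:
  N2: 2/1 = 2.000
  H2: 1/3 = 0.333
Smaller ratio is limiting.

H2


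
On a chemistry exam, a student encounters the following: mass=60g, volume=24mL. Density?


ρ = mass/volume
= 60/24
= 2.5 g/mL

2.5 g/mL


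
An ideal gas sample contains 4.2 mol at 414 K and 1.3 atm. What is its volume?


PV = nRT  (R = 0.08206 L·atm/(mol·K))
V = nRT/P = 4.2×0.08206×414/1.3
= 109.758 L

109.758 L


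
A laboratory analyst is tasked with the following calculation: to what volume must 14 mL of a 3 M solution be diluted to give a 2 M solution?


C1V1 = C2V2
3 × 14 = 2 × V2
V2 = 42/2 = 21.0 mL

21.0 mL


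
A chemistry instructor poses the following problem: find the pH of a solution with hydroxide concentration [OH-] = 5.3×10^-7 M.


pOH = -log10([OH-]) = -log10(5.3×10^-7)
= 7 - log10(5.3) = 6.28
pH = 14 - pOH = 14 - 6.28 = 7.72

7.72


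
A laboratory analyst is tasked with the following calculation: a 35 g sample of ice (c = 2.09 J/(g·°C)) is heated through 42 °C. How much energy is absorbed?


q = mcΔT = 35 × 2.09 × 42
= 3072.30 J

3072.30 J


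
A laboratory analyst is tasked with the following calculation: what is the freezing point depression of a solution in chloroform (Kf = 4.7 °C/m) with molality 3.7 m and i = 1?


ΔTf = Kf × m × i
= 4.7 × 3.7 × 1
= 17.39 °C

17.39 °C


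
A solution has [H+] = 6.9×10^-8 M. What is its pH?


pH = -log10([H+]) = -log10(6.9×10^-8)
= 8 - log10(6.9)
= 8 - 0.84
= 7.16

7.16


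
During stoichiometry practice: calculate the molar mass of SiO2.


M(SiO2) = 1×28.09 + 2×16.0
= 28.09 + 32.0
= 60.09 g/mol

60.09 g/mol


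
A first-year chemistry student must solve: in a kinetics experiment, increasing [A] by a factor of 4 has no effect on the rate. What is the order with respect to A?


rate ∝ [A]^n
rate ∝ [A]^0
Order in A: 0

0


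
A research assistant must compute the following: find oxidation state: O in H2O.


O is usually -2
Oxidation number: -2

-2


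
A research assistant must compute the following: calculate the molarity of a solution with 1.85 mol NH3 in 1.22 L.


M = n/V = 1.85/1.22 = 1.516 mol/L

1.516 M


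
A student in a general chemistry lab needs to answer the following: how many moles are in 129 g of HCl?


M(HCl) = 36.46 g/mol
n = mass/M = 129/36.46 = 3.5381 mol

3.5381 mol


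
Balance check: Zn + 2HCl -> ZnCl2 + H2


Equation: Zn + 2HCl -> ZnCl2 + H2
Check atoms: Cl: 2=2, H: 2=2, Zn: 1=1
Balanced

Yes, balanced


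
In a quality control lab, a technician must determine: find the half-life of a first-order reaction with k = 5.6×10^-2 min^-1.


t½ = ln2/k = 0.693147/(5.6×10^-2 min^-1)
= 12.38 min

12.38 min


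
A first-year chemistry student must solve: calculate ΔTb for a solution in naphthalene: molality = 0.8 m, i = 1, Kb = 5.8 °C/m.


ΔTb = Kb × m × i
= 5.8 × 0.8 × 1
= 4.64 °C

4.64 °C


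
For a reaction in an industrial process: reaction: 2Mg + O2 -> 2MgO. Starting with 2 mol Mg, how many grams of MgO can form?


Mole ratio MgO:Mg = 2:2
n(MgO) = 2 × 2/2 = 2.000 mol
mass = 2.000 × 40.31 = 80.62 g

80.62 g


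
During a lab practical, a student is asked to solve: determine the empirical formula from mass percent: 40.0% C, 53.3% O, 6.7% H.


Assume 100 g sample. Moles of each element:
  C: 40.0/12.01 = 3.331 mol
  O: 53.3/16.0 = 3.331 mol
  H: 6.7/1.008 = 6.647 mol
Divide by smallest (3.331):
  C: 3.331/3.331 = 1.0
  O: 3.331/3.331 = 1.0
  H: 6.647/3.331 = 2.0
Empirical formula: CH2O

CH2O


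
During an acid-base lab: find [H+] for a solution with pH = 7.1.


[H+] = 10^(-pH) = 10^(-7.1)
= 7.94×10^-8 M

7.94×10^-8 M


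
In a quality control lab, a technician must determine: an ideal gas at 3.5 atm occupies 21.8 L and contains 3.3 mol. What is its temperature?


PV = nRT  (R = 0.08206 L·atm/(mol·K))
T = PV/(nR) = 3.5×21.8/(3.3×0.08206)
= 76.30/0.270798
= 281.76 K

281.76 K


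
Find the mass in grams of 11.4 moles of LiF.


M(LiF) = 25.94 g/mol
mass = n × M = 11.4 × 25.94 = 295.72 g

295.72 g


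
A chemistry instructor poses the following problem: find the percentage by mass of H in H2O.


M(H2O) = 2×1.008 + 1×16.0 = 18.016 g/mol
Mass of H = 2 × 1.008 = 2.016 g/mol
% H = 2.016/18.016 × 100 = 11.19%

11.19%


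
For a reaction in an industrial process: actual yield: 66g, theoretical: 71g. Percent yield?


% yield = actual/theoretical × 100
= 66/71 × 100
= 92.96%

92.96%


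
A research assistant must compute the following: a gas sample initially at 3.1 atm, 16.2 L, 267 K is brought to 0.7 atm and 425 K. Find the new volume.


P1V1/T1 = P2V2/T2
V2 = P1V1T2/(T1P2)
= 3.1×16.2×425/(267×0.7)
= 114.197 L

114.197 L


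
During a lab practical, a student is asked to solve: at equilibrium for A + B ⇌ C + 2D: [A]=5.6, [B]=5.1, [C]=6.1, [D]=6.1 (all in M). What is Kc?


Kc = [C][D]^2/([A][B])
= (6.1^1 × 6.1^2)/(5.6^1 × 5.1^1)
= 226.981/28.56
= 7.948

7.948


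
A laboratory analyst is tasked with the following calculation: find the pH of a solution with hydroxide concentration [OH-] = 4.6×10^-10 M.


pOH = -log10([OH-]) = -log10(4.6×10^-10)
= 10 - log10(4.6) = 9.34
pH = 14 - pOH = 14 - 9.34 = 4.66

4.66


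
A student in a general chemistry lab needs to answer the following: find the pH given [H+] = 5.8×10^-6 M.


pH = -log10([H+]) = -log10(5.8×10^-6)
= 6 - log10(5.8)
= 6 - 0.76
= 5.24

5.24


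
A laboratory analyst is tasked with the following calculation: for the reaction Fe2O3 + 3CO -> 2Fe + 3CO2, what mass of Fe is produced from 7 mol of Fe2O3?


Mole ratio Fe:Fe2O3 = 2:1
n(Fe) = 7 × 2/1 = 14.000 mol
mass = 14.000 × 55.85 = 781.9 g

781.9 g


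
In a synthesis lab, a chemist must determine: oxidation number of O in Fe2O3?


O is usually -2
Oxidation number: -2

-2


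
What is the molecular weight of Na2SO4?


M(Na2SO4) = 2×22.99 + 1×32.07 + 4×16.0
= 45.98 + 32.07 + 64.0
= 142.05 g/mol

142.05 g/mol


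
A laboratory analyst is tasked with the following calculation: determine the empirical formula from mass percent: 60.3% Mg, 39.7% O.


Assume 100 g sample. Moles of each element:
  Mg: 60.3/24.31 = 2.48 mol
  O: 39.7/16.0 = 2.481 mol
Divide by smallest (2.48):
  Mg: 2.48/2.48 = 1.0
  O: 2.481/2.48 = 1.0
Empirical formula: MgO

MgO


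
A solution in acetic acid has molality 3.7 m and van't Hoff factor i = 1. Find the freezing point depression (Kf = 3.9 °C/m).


ΔTf = Kf × m × i
= 3.9 × 3.7 × 1
= 14.43 °C

14.43 °C


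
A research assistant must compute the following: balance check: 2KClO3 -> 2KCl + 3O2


Equation: 2KClO3 -> 2KCl + 3O2
Check atoms: Cl: 2=2, K: 2=2, O: 6=6
Balanced

Yes, balanced


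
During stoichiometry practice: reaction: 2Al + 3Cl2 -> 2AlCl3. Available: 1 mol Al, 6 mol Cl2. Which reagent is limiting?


Mole ratio available / coefficient:
  Al: 1/2 = 0.500
  Cl2: 6/3 = 2.000
Smaller ratio is limiting.

Al


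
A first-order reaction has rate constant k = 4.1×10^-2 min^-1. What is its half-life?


t½ = ln2/k = 0.693147/(4.1×10^-2 min^-1)
= 16.91 min

16.91 min


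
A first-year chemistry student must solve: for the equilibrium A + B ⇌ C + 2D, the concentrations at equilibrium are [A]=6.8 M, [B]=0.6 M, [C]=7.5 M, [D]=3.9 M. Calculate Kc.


Kc = [C][D]^2/([A][B])
= (7.5^1 × 3.9^2)/(6.8^1 × 0.6^1)
= 114.075/4.08
= 27.96

27.96


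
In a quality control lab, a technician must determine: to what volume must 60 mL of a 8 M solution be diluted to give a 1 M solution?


C1V1 = C2V2
8 × 60 = 1 × V2
V2 = 480/1 = 480.0 mL

480.0 mL


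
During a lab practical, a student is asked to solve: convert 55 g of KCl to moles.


M(KCl) = 74.55 g/mol
n = mass/M = 55/74.55 = 0.7378 mol

0.7378 mol


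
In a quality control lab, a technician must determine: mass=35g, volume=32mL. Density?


ρ = mass/volume
= 35/32
= 1.094 g/mL

1.094 g/mL


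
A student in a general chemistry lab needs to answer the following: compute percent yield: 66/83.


% yield = actual/theoretical × 100
= 66/83 × 100
= 79.52%

79.52%


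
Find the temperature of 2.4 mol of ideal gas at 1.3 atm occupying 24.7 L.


PV = nRT  (R = 0.08206 L·atm/(mol·K))
T = PV/(nR) = 1.3×24.7/(2.4×0.08206)
= 32.11/0.196944
= 163.04 K

163.04 K


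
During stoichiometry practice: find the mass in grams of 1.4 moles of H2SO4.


M(H2SO4) = 98.09 g/mol
mass = n × M = 1.4 × 98.09 = 137.33 g

137.33 g


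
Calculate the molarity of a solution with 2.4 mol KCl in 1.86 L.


M = n/V = 2.4/1.86 = 1.290 mol/L

1.290 M


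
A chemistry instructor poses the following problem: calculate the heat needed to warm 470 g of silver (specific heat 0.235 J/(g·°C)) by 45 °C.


q = mcΔT = 470 × 0.235 × 45
= 4970.25 J

4970.25 J


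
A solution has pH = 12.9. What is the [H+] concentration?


[H+] = 10^(-pH) = 10^(-12.9)
= 1.26×10^-13 M

1.26×10^-13 M


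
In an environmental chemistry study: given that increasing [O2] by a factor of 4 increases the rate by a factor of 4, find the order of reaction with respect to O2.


rate ∝ [O2]^n
4^n = 4 → n = 1
Order in O2: 1

1


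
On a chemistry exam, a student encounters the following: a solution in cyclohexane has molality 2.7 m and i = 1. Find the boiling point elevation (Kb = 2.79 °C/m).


ΔTb = Kb × m × i
= 2.79 × 2.7 × 1
= 7.533 °C

7.533 °C


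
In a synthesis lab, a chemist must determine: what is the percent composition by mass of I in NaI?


M(NaI) = 1×22.99 + 1×126.9 = 149.89 g/mol
Mass of I = 1 × 126.9 = 126.90 g/mol
% I = 126.90/149.89 × 100 = 84.66%

84.66%


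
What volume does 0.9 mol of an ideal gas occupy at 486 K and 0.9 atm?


PV = nRT  (R = 0.08206 L·atm/(mol·K))
V = nRT/P = 0.9×0.08206×486/0.9
= 39.881 L

39.881 L


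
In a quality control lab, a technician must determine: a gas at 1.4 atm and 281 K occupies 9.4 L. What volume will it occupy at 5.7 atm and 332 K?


P1V1/T1 = P2V2/T2
V2 = P1V1T2/(T1P2)
= 1.4×9.4×332/(281×5.7)
= 2.728 L

2.728 L


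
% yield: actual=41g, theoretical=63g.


% yield = actual/theoretical × 100
= 41/63 × 100
= 65.08%

65.08%


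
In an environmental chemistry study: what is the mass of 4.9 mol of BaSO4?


M(BaSO4) = 233.4 g/mol
mass = n × M = 4.9 × 233.4 = 1143.66 g

1143.66 g


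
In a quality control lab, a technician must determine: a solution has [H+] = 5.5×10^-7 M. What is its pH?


pH = -log10([H+]) = -log10(5.5×10^-7)
= 7 - log10(5.5)
= 7 - 0.74
= 6.26

6.26


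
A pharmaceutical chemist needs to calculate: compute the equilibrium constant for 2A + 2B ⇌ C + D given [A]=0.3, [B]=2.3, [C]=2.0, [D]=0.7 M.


Kc = [C][D]/([A]^2[B]^2)
= (2.0^1 × 0.7^1)/(0.3^2 × 2.3^2)
= 1.4/0.4761
= 2.941

2.941


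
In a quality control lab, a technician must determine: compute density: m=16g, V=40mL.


ρ = mass/volume
= 16/40
= 0.4 g/mL

0.4 g/mL


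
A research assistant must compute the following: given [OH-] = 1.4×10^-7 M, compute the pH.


pOH = -log10([OH-]) = -log10(1.4×10^-7)
= 7 - log10(1.4) = 6.85
pH = 14 - pOH = 14 - 6.85 = 7.15

7.15


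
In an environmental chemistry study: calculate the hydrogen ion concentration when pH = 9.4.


[H+] = 10^(-pH) = 10^(-9.4)
= 3.98×10^-10 M

3.98×10^-10 M


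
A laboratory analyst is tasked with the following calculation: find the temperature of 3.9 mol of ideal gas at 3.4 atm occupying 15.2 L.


PV = nRT  (R = 0.08206 L·atm/(mol·K))
T = PV/(nR) = 3.4×15.2/(3.9×0.08206)
= 51.68/0.320034
= 161.48 K

161.48 K


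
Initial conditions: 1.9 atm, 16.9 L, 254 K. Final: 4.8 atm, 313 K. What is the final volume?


P1V1/T1 = P2V2/T2
V2 = P1V1T2/(T1P2)
= 1.9×16.9×313/(254×4.8)
= 8.243 L

8.243 L


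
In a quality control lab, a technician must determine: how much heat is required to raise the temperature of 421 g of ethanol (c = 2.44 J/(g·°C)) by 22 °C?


q = mcΔT = 421 × 2.44 × 22
= 22599.28 J

22599.28 J


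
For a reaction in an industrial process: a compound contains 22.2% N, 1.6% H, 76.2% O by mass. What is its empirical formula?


Assume 100 g sample. Moles of each element:
  N: 22.2/14.01 = 1.585 mol
  H: 1.6/1.008 = 1.587 mol
  O: 76.2/16.0 = 4.763 mol
Divide by smallest (1.585):
  N: 1.585/1.585 = 1.0
  H: 1.587/1.585 = 1.0
  O: 4.763/1.585 = 3.01
Empirical formula: HNO3

HNO3


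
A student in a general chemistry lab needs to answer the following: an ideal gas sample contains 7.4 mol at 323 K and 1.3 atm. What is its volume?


PV = nRT  (R = 0.08206 L·atm/(mol·K))
V = nRT/P = 7.4×0.08206×323/1.3
= 150.877 L

150.877 L


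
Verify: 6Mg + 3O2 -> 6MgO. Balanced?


Equation: 6Mg + 3O2 -> 6MgO
Check atoms: Mg: 6=6, O: 6=6
Balanced

Yes, balanced


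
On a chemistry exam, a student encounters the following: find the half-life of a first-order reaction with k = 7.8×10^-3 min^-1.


t½ = ln2/k = 0.693147/(7.8×10^-3 min^-1)
= 88.87 min

88.87 min


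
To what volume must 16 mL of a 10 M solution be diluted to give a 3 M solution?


C1V1 = C2V2
10 × 16 = 3 × V2
V2 = 160/3 = 53.33 mL

53.33 mL


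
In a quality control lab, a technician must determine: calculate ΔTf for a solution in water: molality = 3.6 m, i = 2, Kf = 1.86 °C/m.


ΔTf = Kf × m × i
= 1.86 × 3.6 × 2
= 13.392 °C

13.392 °C


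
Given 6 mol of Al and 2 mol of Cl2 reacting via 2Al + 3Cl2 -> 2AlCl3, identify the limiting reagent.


Mole ratio available / coefficient:
  Al: 6/2 = 3.000
  Cl2: 2/3 = 0.667
Smaller ratio is limiting.

Cl2


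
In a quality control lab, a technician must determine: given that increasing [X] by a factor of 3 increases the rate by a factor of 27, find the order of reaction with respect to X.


rate ∝ [X]^n
3^n = 27 → n = 3
Order in X: 3

3


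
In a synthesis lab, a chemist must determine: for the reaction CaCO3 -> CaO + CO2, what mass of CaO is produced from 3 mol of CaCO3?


Mole ratio CaO:CaCO3 = 1:1
n(CaO) = 3 × 1/1 = 3.000 mol
mass = 3.000 × 56.08 = 168.24 g

168.24 g


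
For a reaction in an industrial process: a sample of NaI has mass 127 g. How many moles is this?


M(NaI) = 149.89 g/mol
n = mass/M = 127/149.89 = 0.8473 mol

0.8473 mol


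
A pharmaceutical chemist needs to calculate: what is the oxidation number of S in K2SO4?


2(+1) + x + 4(-2) = 0, so x = +6
Oxidation number: +6

+6


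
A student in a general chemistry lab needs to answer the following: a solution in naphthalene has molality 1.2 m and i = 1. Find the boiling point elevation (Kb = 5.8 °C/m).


ΔTb = Kb × m × i
= 5.8 × 1.2 × 1
= 6.96 °C

6.96 °C


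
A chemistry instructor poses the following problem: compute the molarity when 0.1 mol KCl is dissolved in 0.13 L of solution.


M = n/V = 0.1/0.13 = 0.769 mol/L

0.769 M


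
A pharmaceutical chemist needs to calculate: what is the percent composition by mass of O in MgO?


M(MgO) = 1×24.31 + 1×16.0 = 40.31 g/mol
Mass of O = 1 × 16.0 = 16.00 g/mol
% O = 16.00/40.31 × 100 = 39.69%

39.69%


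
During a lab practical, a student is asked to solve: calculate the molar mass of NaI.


M(NaI) = 1×22.99 + 1×126.9
= 22.99 + 126.9
= 149.89 g/mol

149.89 g/mol


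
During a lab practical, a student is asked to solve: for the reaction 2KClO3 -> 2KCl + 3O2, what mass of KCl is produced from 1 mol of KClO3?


Mole ratio KCl:KClO3 = 2:2
n(KCl) = 1 × 2/2 = 1.000 mol
mass = 1.000 × 74.55 = 74.55 g

74.55 g


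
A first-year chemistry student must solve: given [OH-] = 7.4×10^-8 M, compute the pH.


pOH = -log10([OH-]) = -log10(7.4×10^-8)
= 8 - log10(7.4) = 7.13
pH = 14 - pOH = 14 - 7.13 = 6.87

6.87


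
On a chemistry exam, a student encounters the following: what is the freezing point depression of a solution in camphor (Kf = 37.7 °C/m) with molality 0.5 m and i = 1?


ΔTf = Kf × m × i
= 37.7 × 0.5 × 1
= 18.85 °C

18.85 °C


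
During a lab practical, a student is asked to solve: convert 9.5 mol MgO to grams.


M(MgO) = 40.31 g/mol
mass = n × M = 9.5 × 40.31 = 382.95 g

382.95 g


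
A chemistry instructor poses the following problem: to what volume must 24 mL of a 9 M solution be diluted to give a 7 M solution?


C1V1 = C2V2
9 × 24 = 7 × V2
V2 = 216/7 = 30.86 mL

30.86 mL


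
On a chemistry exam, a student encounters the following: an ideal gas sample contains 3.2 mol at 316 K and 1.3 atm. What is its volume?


PV = nRT  (R = 0.08206 L·atm/(mol·K))
V = nRT/P = 3.2×0.08206×316/1.3
= 63.83 L

63.83 L


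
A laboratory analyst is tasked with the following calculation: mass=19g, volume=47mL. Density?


ρ = mass/volume
= 19/47
= 0.404 g/mL

0.404 g/mL


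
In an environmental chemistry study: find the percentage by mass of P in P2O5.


M(P2O5) = 2×30.97 + 5×16.0 = 141.94 g/mol
Mass of P = 2 × 30.97 = 61.94 g/mol
% P = 61.94/141.94 × 100 = 43.64%

43.64%


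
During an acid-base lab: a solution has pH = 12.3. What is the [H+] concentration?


[H+] = 10^(-pH) = 10^(-12.3)
= 5.01×10^-13 M

5.01×10^-13 M


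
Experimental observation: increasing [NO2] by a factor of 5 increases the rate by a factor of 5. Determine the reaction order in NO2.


rate ∝ [NO2]^n
5^n = 5 → n = 1
Order in NO2: 1

1


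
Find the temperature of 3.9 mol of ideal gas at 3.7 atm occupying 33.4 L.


PV = nRT  (R = 0.08206 L·atm/(mol·K))
T = PV/(nR) = 3.7×33.4/(3.9×0.08206)
= 123.58/0.320034
= 386.15 K

386.15 K


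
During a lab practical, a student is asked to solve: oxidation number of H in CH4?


H is +1 with nonmetals
Oxidation number: +1

+1


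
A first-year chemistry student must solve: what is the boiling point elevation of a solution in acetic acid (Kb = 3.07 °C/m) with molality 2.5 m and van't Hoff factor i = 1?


ΔTb = Kb × m × i
= 3.07 × 2.5 × 1
= 7.675 °C

7.675 °C


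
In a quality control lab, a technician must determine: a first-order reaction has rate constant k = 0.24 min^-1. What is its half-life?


t½ = ln2/k = 0.693147/(0.24 min^-1)
= 2.888 min

2.888 min


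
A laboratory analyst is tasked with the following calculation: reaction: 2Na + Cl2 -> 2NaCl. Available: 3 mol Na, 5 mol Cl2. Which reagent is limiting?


Mole ratio available / coefficient:
  Na: 3/2 = 1.500
  Cl2: 5/1 = 5.000
Smaller ratio is limiting.

Na


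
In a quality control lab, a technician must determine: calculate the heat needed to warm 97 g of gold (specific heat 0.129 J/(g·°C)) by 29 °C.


q = mcΔT = 97 × 0.129 × 29
= 362.88 J

362.88 J


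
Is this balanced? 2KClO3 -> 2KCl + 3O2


Equation: 2KClO3 -> 2KCl + 3O2
Check atoms: Cl: 2=2, K: 2=2, O: 6=6
Balanced

Yes, balanced


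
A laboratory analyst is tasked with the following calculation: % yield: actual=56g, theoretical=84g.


% yield = actual/theoretical × 100
= 56/84 × 100
= 66.67%

66.67%


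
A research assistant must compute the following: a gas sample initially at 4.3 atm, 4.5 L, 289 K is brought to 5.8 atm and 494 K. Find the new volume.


P1V1/T1 = P2V2/T2
V2 = P1V1T2/(T1P2)
= 4.3×4.5×494/(289×5.8)
= 5.703 L

5.703 L


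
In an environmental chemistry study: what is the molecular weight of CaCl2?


M(CaCl2) = 1×40.08 + 2×35.45
= 40.08 + 70.9
= 110.98 g/mol

110.98 g/mol


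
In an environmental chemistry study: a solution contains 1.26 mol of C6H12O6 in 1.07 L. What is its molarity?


M = n/V = 1.26/1.07 = 1.178 mol/L

1.178 M


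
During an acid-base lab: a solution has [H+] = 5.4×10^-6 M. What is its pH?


pH = -log10([H+]) = -log10(5.4×10^-6)
= 6 - log10(5.4)
= 6 - 0.73
= 5.27

5.27


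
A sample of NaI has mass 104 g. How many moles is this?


M(NaI) = 149.89 g/mol
n = mass/M = 104/149.89 = 0.6938 mol

0.6938 mol


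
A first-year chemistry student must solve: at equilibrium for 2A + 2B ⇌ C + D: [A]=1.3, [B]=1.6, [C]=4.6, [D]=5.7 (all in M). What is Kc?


Kc = [C][D]/([A]^2[B]^2)
= (4.6^1 × 5.7^1)/(1.3^2 × 1.6^2)
= 26.22/4.3264
= 6.060

6.060


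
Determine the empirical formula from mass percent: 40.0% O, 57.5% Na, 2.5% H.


Assume 100 g sample. Moles of each element:
  O: 40.0/16.0 = 2.5 mol
  Na: 57.5/22.99 = 2.501 mol
  H: 2.5/1.008 = 2.48 mol
Divide by smallest (2.48):
  O: 2.5/2.48 = 1.01
  Na: 2.501/2.48 = 1.01
  H: 2.48/2.48 = 1.0
Empirical formula: NaOH

NaOH


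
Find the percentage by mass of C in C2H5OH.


M(C2H5OH) = 2×12.01 + 6×1.008 + 1×16.0 = 46.068 g/mol
Mass of C = 2 × 12.01 = 24.02 g/mol
% C = 24.02/46.068 × 100 = 52.14%

52.14%


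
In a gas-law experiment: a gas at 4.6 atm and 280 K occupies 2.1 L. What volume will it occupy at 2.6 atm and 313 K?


P1V1/T1 = P2V2/T2
V2 = P1V1T2/(T1P2)
= 4.6×2.1×313/(280×2.6)
= 4.153 L

4.153 L


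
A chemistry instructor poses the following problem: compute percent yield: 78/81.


% yield = actual/theoretical × 100
= 78/81 × 100
= 96.3%

96.3%


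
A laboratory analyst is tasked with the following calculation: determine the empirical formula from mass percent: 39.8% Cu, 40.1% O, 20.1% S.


Assume 100 g sample. Moles of each element:
  Cu: 39.8/63.55 = 0.626 mol
  O: 40.1/16.0 = 2.506 mol
  S: 20.1/32.07 = 0.627 mol
Divide by smallest (0.626):
  Cu: 0.626/0.626 = 1.0
  O: 2.506/0.626 = 4.0
  S: 0.627/0.626 = 1.0
Empirical formula: CuSO4

CuSO4


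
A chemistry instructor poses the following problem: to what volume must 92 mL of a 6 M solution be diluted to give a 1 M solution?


C1V1 = C2V2
6 × 92 = 1 × V2
V2 = 552/1 = 552.0 mL

552.0 mL


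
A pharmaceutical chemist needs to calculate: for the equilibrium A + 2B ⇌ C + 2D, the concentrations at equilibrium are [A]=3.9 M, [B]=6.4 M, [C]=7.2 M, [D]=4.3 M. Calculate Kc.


Kc = [C][D]^2/([A][B]^2)
= (7.2^1 × 4.3^2)/(3.9^1 × 6.4^2)
= 133.128/159.744
= 0.8334

0.8334


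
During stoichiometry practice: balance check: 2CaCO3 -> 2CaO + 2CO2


Equation: 2CaCO3 -> 2CaO + 2CO2
Check atoms: C: 2=2, Ca: 2=2, O: 6=6
Balanced

Yes, balanced


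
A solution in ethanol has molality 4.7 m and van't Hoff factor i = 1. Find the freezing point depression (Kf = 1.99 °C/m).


ΔTf = Kf × m × i
= 1.99 × 4.7 × 1
= 9.353 °C

9.353 °C


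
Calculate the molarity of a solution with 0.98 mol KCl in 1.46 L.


M = n/V = 0.98/1.46 = 0.671 mol/L

0.671 M


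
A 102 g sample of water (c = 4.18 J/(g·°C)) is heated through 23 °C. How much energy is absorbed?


q = mcΔT = 102 × 4.18 × 23
= 9806.28 J

9806.28 J


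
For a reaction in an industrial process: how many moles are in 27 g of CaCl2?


M(CaCl2) = 110.98 g/mol
n = mass/M = 27/110.98 = 0.2433 mol

0.2433 mol


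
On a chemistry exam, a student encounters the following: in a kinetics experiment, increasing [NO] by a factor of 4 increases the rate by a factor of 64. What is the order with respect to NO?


rate ∝ [NO]^n
4^n = 64 → n = 3
Order in NO: 3

3


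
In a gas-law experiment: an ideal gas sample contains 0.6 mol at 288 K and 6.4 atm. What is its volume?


PV = nRT  (R = 0.08206 L·atm/(mol·K))
V = nRT/P = 0.6×0.08206×288/6.4
= 2.216 L

2.216 L


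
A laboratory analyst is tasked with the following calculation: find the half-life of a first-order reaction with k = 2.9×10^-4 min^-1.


t½ = ln2/k = 0.693147/(2.9×10^-4 min^-1)
= 2390 min

2390 min


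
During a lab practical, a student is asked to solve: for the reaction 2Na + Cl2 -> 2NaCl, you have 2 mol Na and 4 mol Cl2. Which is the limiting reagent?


Mole ratio available / coefficient:
  Na: 2/2 = 1.000
  Cl2: 4/1 = 4.000
Smaller ratio is limiting.

Na


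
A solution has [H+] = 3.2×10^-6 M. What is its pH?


pH = -log10([H+]) = -log10(3.2×10^-6)
= 6 - log10(3.2)
= 6 - 0.51
= 5.49

5.49


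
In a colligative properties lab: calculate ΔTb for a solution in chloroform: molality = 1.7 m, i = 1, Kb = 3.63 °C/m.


ΔTb = Kb × m × i
= 3.63 × 1.7 × 1
= 6.171 °C

6.171 °C


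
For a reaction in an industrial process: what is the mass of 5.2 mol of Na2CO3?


M(Na2CO3) = 105.99 g/mol
mass = n × M = 5.2 × 105.99 = 551.15 g

551.15 g


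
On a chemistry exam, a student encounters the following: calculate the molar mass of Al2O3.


M(Al2O3) = 2×26.98 + 3×16.0
= 53.96 + 48.0
= 101.96 g/mol

101.96 g/mol


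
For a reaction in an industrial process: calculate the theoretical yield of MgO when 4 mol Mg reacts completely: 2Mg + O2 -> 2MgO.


Mole ratio MgO:Mg = 2:2
n(MgO) = 4 × 2/2 = 4.000 mol
mass = 4.000 × 40.31 = 161.24 g

161.24 g


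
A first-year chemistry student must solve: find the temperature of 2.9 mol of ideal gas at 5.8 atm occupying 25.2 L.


PV = nRT  (R = 0.08206 L·atm/(mol·K))
T = PV/(nR) = 5.8×25.2/(2.9×0.08206)
= 146.16/0.237974
= 614.18 K

614.18 K
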